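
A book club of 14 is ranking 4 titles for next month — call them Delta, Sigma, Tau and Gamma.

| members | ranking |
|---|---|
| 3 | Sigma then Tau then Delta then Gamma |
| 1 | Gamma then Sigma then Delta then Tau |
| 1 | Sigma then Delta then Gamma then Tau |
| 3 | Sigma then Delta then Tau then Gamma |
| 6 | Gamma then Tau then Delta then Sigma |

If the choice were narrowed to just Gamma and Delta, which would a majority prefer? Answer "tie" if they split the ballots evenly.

tie

Ballots ranking Gamma above Delta: 1 + 6 = 7.
Ballots ranking Delta above Gamma: 14 − 7 = 7.
7–7: the pair ties.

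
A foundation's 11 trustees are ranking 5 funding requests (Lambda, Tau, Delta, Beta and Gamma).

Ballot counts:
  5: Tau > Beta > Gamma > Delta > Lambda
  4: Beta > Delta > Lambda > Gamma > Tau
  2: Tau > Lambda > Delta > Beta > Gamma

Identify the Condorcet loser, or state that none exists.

Pairwise majorities:
Lambda vs Tau: 4 for Lambda, 7 for Tau — Tau by 7–4.
Lambda vs Delta: Lambda preferred on 2 ballots; Delta wins 9–2.
Lambda vs Beta: Lambda is ranked higher on 2 ballots, Beta on 9. Beta wins 9–2.
Lambda vs Gamma: Lambda is ranked higher on 4+2 = 6 ballots, Gamma on 5. Lambda wins 6–5.
Tau vs Delta: 5+2 = 7 for Tau, 4 for Delta — Tau by 7–4.
Tau vs Beta: 5+2 = 7 for Tau, 4 for Beta — Tau by 7–4.
Tau vs Gamma: Tau is ranked higher on 5+2 = 7 ballots, Gamma on 4. Tau wins 7–4.
Delta vs Beta: 2 for Delta, 9 for Beta — Beta by 9–2.
Delta–Gamma: Delta 6–5.
Beta–Gamma: Beta 11–0.
Gamma loses to every other project — it is the Condorcet loser.

Gamma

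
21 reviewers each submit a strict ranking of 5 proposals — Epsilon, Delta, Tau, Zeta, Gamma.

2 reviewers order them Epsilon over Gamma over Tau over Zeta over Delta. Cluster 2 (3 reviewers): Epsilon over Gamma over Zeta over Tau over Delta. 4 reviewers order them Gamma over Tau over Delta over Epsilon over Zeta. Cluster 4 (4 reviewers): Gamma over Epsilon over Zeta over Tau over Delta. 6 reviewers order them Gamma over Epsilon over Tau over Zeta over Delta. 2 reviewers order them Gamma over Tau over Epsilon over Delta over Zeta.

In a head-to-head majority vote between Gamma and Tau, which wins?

Ballots ranking Gamma above Tau: 2 + 3 + 4 + 4 + 6 + 2 = 21.
Ballots ranking Tau above Gamma: 21 − 21 = 0.
Gamma wins the head-to-head 21–0.

Gamma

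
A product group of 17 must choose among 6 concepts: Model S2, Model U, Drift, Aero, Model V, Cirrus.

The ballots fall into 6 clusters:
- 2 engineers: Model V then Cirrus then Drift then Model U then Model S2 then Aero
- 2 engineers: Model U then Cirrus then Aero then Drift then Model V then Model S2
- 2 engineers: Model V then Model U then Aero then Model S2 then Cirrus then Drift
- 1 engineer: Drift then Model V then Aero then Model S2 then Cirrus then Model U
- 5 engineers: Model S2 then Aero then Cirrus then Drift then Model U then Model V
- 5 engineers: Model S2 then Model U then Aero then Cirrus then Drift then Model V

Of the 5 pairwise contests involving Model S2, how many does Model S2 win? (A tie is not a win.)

5

Model S2 against each rival (17 engineers):
Model S2 vs Model U: 11 to 6, Model S2.
Model S2 vs Drift: Model S2 wins 12–5.
Model S2 vs Aero: Model S2 wins 12–5.
Model S2 vs Model V: Model S2 preferred on 5+5 = 10 ballots; Model S2 wins 10–7.
Model S2 vs Cirrus: Model S2, 13–4.
Model S2 beats Model U, Drift, Aero, Model V, Cirrus — 5 pairwise wins.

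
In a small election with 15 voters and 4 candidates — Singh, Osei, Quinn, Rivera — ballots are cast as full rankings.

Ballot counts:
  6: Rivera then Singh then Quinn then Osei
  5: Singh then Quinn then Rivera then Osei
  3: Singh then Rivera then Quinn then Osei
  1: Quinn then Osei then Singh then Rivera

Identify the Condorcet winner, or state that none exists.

Singh

Check each pair by majority over 15 ballots:
Singh vs Osei: Singh is ranked higher on 6+5+3 = 14 ballots, Osei on 1. Singh wins 14–1.
Singh vs Quinn: Singh is ranked higher on 6+5+3 = 14 ballots, Quinn on 1. Singh wins 14–1.
Singh vs Rivera: 5+3+1 = 9 for Singh, 6 for Rivera — Singh by 9–6.
Osei vs Quinn: 0 to 15, Quinn.
Osei vs Rivera: Osei is ranked higher on 1 ballot, Rivera on 14. Rivera wins 14–1.
Quinn vs Rivera: 6 to 9, Rivera.
Singh defeats every rival head-to-head and is the Condorcet winner.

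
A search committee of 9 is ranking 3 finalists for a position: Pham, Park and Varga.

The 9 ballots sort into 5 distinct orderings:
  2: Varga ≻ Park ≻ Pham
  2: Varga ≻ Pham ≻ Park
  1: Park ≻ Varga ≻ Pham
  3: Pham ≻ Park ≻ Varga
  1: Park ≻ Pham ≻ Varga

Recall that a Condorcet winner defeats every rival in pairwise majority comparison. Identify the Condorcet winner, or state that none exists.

Pairwise majorities:
Pham vs Park: Pham is ranked higher on 2+3 = 5 ballots, Park on 4. Pham wins 5–4.
Pham vs Varga: 3+1 = 4 for Pham, 5 for Varga — Varga by 5–4.
Park vs Varga: Park preferred on 1+3+1 = 5 ballots; Park wins 5–4.
Each candidate drops at least one matchup (Pham loses to Varga; Park loses to Pham; Varga loses to Park); the cycle Pham beats Park beats Varga beats Pham rules out a Condorcet winner.

none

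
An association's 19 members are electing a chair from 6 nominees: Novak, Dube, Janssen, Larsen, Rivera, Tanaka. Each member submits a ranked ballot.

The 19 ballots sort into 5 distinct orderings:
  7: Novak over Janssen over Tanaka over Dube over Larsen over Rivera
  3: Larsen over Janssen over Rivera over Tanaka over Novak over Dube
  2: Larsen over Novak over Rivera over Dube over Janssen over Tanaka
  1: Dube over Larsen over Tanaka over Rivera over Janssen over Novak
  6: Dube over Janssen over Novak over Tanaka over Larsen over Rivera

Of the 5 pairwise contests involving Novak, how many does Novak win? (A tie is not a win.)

4

Novak against each rival (19 voters):
Novak vs Dube: Novak is ranked higher on 7+3+2 = 12 ballots, Dube on 7. Novak wins 12–7.
Novak vs Janssen: Janssen wins 10–9.
Novak vs Larsen: Novak is ranked higher on 7+6 = 13 ballots, Larsen on 6. Novak wins 13–6.
Novak vs Rivera: Novak is ranked higher on 7+2+6 = 15 ballots, Rivera on 4. Novak wins 15–4.
Novak vs Tanaka: Novak wins 15–4.
Novak beats Dube, Larsen, Rivera, Tanaka; loses to Janssen — 4 pairwise wins.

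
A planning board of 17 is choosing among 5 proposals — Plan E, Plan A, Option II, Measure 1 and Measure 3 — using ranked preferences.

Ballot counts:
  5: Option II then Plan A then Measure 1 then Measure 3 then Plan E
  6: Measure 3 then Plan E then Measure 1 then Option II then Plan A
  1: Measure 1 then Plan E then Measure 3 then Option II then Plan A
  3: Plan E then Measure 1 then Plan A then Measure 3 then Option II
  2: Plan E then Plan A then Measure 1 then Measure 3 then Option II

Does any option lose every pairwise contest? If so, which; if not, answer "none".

Pairwise majorities:
Plan E–Plan A: Plan E 12–5.
Plan E vs Option II: Plan E, 12–5.
Plan E vs Measure 1: Plan E is ranked higher on 6+3+2 = 11 ballots, Measure 1 on 6. Plan E wins 11–6.
Plan E vs Measure 3: Plan E preferred on 1+3+2 = 6 ballots; Measure 3 wins 11–6.
Plan A vs Option II: 5 to 12, Option II.
Plan A vs Measure 1: Measure 1, 10–7.
Plan A vs Measure 3: Plan A, 10–7.
Option II vs Measure 1: Option II preferred on 5 ballots; Measure 1 wins 12–5.
Option II vs Measure 3: 5 to 12, Measure 3.
Measure 1 vs Measure 3: Measure 1 is ranked higher on 5+1+3+2 = 11 ballots, Measure 3 on 6. Measure 1 wins 11–6.
Every option wins at least one matchup (Plan E beats Plan A; Plan A beats Measure 3; Option II beats Plan A; Measure 1 beats Plan A; Measure 3 beats Plan E), so there is no Condorcet loser.

none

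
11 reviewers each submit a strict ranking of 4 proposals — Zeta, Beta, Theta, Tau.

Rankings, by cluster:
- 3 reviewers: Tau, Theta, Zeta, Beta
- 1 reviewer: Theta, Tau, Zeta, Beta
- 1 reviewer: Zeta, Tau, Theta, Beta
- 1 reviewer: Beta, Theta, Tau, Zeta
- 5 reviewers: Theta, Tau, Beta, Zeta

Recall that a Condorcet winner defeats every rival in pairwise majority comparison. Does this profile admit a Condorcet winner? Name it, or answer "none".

Check each pair by majority over 11 ballots:
Zeta vs Beta: Beta, 6–5.
Zeta vs Theta: Zeta is ranked higher on 1 ballot, Theta on 10. Theta wins 10–1.
Zeta vs Tau: Tau, 10–1.
Beta vs Theta: Theta wins 10–1.
Beta vs Tau: Tau wins 10–1.
Theta vs Tau: 7 to 4, Theta.
Only Theta has no losses; Theta is the Condorcet winner.

Theta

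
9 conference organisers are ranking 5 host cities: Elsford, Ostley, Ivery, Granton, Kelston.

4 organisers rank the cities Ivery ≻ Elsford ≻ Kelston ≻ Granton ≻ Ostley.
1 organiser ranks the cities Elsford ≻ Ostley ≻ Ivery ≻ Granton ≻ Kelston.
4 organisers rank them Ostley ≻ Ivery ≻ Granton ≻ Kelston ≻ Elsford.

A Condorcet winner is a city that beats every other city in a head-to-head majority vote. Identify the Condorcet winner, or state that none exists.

none

Check each pair by majority over 9 ballots:
Elsford vs Ostley: 5 to 4, Elsford.
Elsford vs Ivery: 1 to 8, Ivery.
Elsford vs Granton: 5 to 4, Elsford.
Elsford vs Kelston: Elsford preferred on 4+1 = 5 ballots; Elsford wins 5–4.
Ostley vs Ivery: Ostley preferred on 1+4 = 5 ballots; Ostley wins 5–4.
Ostley vs Granton: 1+4 = 5 for Ostley, 4 for Granton — Ostley by 5–4.
Ostley vs Kelston: 5 to 4, Ostley.
Ivery vs Granton: 4+1+4 = 9 for Ivery, 0 for Granton — Ivery by 9–0.
Ivery vs Kelston: Ivery is ranked higher on 4+1+4 = 9 ballots, Kelston on 0. Ivery wins 9–0.
Granton vs Kelston: 5 to 4, Granton.
Every city loses at least once (Elsford loses to Ivery; Ostley loses to Elsford; Ivery loses to Ostley; Granton loses to Elsford; Kelston loses to Elsford). The majority relation contains the cycle Elsford beats Ostley beats Ivery beats Elsford, so there is no Condorcet winner.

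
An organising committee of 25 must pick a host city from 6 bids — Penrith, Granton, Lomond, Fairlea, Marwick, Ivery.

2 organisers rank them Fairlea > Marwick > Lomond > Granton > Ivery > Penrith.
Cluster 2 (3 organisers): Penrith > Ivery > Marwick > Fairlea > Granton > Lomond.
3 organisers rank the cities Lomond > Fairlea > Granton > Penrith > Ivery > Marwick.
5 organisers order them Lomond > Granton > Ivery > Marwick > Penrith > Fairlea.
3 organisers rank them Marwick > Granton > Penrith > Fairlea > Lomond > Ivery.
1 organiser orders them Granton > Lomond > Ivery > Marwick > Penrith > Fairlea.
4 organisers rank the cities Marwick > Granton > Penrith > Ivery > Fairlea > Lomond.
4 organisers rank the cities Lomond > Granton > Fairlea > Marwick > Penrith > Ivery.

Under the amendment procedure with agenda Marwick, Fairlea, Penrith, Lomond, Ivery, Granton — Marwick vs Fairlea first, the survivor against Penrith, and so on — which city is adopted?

Lomond

Round 1: Marwick vs Fairlea — 16–9, Marwick advances.
Round 2: Marwick vs Penrith — 19–6, Marwick advances.
Round 3: Marwick vs Lomond — 12–13, Lomond advances.
Round 4: Lomond vs Ivery — 18–7, Lomond advances.
Round 5: Lomond vs Granton — 14–11, Lomond advances.
The agenda winner is Lomond.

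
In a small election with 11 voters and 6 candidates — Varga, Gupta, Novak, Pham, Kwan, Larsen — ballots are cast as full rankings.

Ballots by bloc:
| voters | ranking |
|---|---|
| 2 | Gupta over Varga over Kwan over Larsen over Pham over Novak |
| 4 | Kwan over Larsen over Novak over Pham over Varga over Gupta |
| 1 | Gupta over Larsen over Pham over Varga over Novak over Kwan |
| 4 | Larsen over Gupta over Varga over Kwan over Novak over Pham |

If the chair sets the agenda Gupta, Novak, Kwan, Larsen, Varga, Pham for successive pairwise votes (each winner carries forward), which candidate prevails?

Round 1: Gupta vs Novak — 7–4, Gupta advances.
Round 2: Gupta vs Kwan — 7–4, Gupta advances.
Round 3: Gupta vs Larsen — 3–8, Larsen advances.
Round 4: Larsen vs Varga — 9–2, Larsen advances.
Round 5: Larsen vs Pham — 11–0, Larsen advances.
The agenda winner is Larsen.

Larsen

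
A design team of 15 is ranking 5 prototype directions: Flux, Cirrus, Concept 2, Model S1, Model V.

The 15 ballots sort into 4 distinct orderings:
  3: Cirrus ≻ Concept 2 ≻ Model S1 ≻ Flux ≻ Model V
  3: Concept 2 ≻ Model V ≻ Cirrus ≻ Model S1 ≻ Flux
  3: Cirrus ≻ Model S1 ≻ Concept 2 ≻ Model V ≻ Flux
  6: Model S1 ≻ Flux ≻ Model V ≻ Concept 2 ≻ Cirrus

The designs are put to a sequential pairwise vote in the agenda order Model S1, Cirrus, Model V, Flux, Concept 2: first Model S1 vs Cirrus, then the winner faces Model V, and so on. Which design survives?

Concept 2

Round 1: Model S1 vs Cirrus — 6–9, Cirrus advances.
Round 2: Cirrus vs Model V — 6–9, Model V advances.
Round 3: Model V vs Flux — 6–9, Flux advances.
Round 4: Flux vs Concept 2 — 6–9, Concept 2 advances.
The agenda winner is Concept 2.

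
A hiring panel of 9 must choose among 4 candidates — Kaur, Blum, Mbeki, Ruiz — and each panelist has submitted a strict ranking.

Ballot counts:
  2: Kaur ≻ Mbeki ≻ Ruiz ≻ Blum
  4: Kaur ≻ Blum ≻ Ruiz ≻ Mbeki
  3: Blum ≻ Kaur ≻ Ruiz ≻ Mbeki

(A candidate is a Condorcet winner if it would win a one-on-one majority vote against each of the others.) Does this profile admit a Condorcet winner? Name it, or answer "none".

Pairwise majorities:
Kaur vs Blum: Kaur is ranked higher on 2+4 = 6 ballots, Blum on 3. Kaur wins 6–3.
Kaur vs Mbeki: Kaur preferred on 2+4+3 = 9 ballots; Kaur wins 9–0.
Kaur vs Ruiz: Kaur preferred on 2+4+3 = 9 ballots; Kaur wins 9–0.
Blum vs Mbeki: Blum is ranked higher on 4+3 = 7 ballots, Mbeki on 2. Blum wins 7–2.
Blum vs Ruiz: Blum is ranked higher on 4+3 = 7 ballots, Ruiz on 2. Blum wins 7–2.
Mbeki vs Ruiz: 2 to 7, Ruiz.
Kaur beats each of Blum, Mbeki, Ruiz — Kaur is the Condorcet winner.

Kaur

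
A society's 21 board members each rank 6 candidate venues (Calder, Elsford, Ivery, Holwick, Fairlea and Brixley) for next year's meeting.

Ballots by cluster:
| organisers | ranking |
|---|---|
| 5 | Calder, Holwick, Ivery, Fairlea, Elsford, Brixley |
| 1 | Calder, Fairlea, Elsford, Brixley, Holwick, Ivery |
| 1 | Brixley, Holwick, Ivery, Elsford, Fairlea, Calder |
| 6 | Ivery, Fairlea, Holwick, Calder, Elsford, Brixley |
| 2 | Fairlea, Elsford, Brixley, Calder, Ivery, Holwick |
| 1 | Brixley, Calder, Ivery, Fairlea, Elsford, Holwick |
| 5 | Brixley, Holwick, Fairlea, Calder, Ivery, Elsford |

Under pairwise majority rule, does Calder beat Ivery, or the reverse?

Calder

Ballots ranking Calder above Ivery: 5 + 1 + 2 + 1 + 5 = 14.
Ballots ranking Ivery above Calder: 21 − 14 = 7.
Calder wins the head-to-head 14–7.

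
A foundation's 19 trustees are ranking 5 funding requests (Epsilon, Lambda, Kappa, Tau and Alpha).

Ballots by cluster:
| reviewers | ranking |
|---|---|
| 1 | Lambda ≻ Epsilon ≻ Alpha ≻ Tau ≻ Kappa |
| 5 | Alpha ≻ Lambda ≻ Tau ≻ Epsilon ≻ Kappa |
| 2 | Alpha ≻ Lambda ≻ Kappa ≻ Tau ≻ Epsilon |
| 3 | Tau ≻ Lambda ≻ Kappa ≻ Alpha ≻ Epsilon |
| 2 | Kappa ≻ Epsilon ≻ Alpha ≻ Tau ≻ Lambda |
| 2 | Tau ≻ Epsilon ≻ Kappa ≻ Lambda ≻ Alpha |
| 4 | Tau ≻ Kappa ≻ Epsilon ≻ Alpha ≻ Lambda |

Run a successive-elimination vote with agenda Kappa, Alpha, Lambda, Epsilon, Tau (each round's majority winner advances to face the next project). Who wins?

Round 1: Kappa vs Alpha — 11–8, Kappa advances.
Round 2: Kappa vs Lambda — 8–11, Lambda advances.
Round 3: Lambda vs Epsilon — 11–8, Lambda advances.
Round 4: Lambda vs Tau — 8–11, Tau advances.
The agenda winner is Tau.

Tau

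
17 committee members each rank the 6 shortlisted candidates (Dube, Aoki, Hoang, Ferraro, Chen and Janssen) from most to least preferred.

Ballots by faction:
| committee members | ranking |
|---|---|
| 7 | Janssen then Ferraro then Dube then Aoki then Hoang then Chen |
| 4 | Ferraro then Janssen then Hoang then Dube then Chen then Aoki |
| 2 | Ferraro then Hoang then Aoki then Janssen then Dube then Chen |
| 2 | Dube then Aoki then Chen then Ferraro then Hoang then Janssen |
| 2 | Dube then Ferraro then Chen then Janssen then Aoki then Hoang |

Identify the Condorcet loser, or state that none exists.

Chen

Head-to-head results (17 committee members):
Dube vs Aoki: Dube, 15–2.
Dube vs Hoang: 11 to 6, Dube.
Dube vs Ferraro: Ferraro wins 13–4.
Dube vs Chen: 17 to 0, Dube.
Dube vs Janssen: 2+2 = 4 for Dube, 13 for Janssen — Janssen by 13–4.
Aoki–Hoang: Aoki 11–6.
Aoki vs Ferraro: Aoki preferred on 2 ballots; Ferraro wins 15–2.
Aoki vs Chen: 11 to 6, Aoki.
Aoki–Janssen: Janssen 13–4.
Hoang vs Ferraro: 0 to 17, Ferraro.
Hoang vs Chen: Hoang preferred on 7+4+2 = 13 ballots; Hoang wins 13–4.
Hoang vs Janssen: 4 to 13, Janssen.
Ferraro vs Chen: Ferraro is ranked higher on 7+4+2+2 = 15 ballots, Chen on 2. Ferraro wins 15–2.
Ferraro vs Janssen: Ferraro is ranked higher on 4+2+2+2 = 10 ballots, Janssen on 7. Ferraro wins 10–7.
Chen vs Janssen: Chen is ranked higher on 2+2 = 4 ballots, Janssen on 13. Janssen wins 13–4.
Only Chen has no wins; Chen is the Condorcet loser.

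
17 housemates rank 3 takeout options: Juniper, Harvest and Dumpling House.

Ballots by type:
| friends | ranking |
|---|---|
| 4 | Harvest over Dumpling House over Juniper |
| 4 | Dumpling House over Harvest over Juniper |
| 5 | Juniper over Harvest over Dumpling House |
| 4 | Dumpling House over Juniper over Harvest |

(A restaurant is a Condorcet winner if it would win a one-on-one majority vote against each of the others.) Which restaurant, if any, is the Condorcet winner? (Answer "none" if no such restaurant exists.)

none

Pairwise majorities:
Juniper vs Harvest: Juniper is ranked higher on 5+4 = 9 ballots, Harvest on 8. Juniper wins 9–8.
Juniper vs Dumpling House: 5 for Juniper, 12 for Dumpling House — Dumpling House by 12–5.
Harvest vs Dumpling House: Harvest preferred on 4+5 = 9 ballots; Harvest wins 9–8.
Each restaurant drops at least one matchup (Juniper loses to Dumpling House; Harvest loses to Juniper; Dumpling House loses to Harvest); the cycle Juniper > Harvest > Dumpling House > Juniper rules out a Condorcet winner.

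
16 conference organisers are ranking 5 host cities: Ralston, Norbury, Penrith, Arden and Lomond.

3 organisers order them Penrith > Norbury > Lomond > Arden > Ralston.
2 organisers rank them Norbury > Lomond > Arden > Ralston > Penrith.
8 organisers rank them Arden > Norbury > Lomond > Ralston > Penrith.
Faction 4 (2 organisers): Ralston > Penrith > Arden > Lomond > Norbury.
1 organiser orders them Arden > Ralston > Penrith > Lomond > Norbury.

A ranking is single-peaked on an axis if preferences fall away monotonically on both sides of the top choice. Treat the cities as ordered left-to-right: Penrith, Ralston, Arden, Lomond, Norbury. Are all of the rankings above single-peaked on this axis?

Axis positions: Penrith=1, Ralston=2, Arden=3, Lomond=4, Norbury=5.
Faction 1: ranking walks positions 1-5-4-3-2; Norbury is ranked above Ralston even though Ralston lies between Norbury and the peak Penrith on the axis — preferences dip and rise again. Not single-peaked.
Faction 2 (peak Norbury at position 5): ranking walks positions 5-4-3-2-1, expanding outward from the peak — single-peaked.
Faction 3: ranking walks positions 3-5-4-2-1; Norbury is ranked above Lomond even though Lomond lies between Norbury and the peak Arden on the axis — preferences dip and rise again. Not single-peaked.
Faction 4 (peak Ralston at position 2): ranking walks positions 2-1-3-4-5, expanding outward from the peak — single-peaked.
Faction 5 (peak Arden at position 3): ranking walks positions 3-2-1-4-5, expanding outward from the peak — single-peaked.
Faction 1 violates single-peakedness, so the profile is not single-peaked on this axis.

no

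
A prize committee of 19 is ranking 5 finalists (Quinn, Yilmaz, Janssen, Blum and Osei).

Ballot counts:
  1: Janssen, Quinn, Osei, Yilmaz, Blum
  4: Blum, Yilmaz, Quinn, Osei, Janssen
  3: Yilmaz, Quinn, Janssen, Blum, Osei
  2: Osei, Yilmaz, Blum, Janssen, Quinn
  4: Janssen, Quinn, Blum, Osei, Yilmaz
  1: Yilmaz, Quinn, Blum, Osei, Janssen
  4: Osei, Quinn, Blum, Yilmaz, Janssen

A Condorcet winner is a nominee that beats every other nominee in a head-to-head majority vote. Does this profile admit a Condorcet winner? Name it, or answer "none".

none

Pairwise majorities:
Quinn vs Yilmaz: 9 to 10, Yilmaz.
Quinn vs Janssen: 12 to 7, Quinn.
Quinn–Blum: Quinn 13–6.
Quinn vs Osei: Quinn wins 13–6.
Yilmaz vs Janssen: Yilmaz wins 14–5.
Yilmaz vs Blum: Yilmaz is ranked higher on 1+3+2+1 = 7 ballots, Blum on 12. Blum wins 12–7.
Yilmaz vs Osei: Yilmaz is ranked higher on 4+3+1 = 8 ballots, Osei on 11. Osei wins 11–8.
Janssen–Blum: Blum 11–8.
Janssen vs Osei: Janssen is ranked higher on 1+3+4 = 8 ballots, Osei on 11. Osei wins 11–8.
Blum vs Osei: Blum, 12–7.
No nominee is unbeaten: Quinn loses to Yilmaz; Yilmaz loses to Blum; Janssen loses to Quinn; Blum loses to Quinn; Osei loses to Quinn. In particular Quinn > Blum > Yilmaz > Quinn is a majority cycle — no Condorcet winner exists.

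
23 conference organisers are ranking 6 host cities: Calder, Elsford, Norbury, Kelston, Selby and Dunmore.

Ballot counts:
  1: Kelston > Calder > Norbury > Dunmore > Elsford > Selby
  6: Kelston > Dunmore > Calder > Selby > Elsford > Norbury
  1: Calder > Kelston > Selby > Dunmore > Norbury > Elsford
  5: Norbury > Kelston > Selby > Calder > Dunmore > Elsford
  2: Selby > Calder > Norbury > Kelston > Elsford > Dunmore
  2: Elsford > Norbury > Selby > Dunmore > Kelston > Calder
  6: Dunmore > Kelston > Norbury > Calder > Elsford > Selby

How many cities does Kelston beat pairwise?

Kelston against each rival (23 organisers):
Kelston vs Calder: Kelston, 20–3.
Kelston vs Elsford: Kelston preferred on 1+6+1+5+2+6 = 21 ballots; Kelston wins 21–2.
Kelston–Norbury: Kelston 14–9.
Kelston vs Selby: 1+6+1+5+6 = 19 for Kelston, 4 for Selby — Kelston by 19–4.
Kelston vs Dunmore: 15 to 8, Kelston.
Kelston beats Calder, Elsford, Norbury, Selby, Dunmore — 5 pairwise wins.

5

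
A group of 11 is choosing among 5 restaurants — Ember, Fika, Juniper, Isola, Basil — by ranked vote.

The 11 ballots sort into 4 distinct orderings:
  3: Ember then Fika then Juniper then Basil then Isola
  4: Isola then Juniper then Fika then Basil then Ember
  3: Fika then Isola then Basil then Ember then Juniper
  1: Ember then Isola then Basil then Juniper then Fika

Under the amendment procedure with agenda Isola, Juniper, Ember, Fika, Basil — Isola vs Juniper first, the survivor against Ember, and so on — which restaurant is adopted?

Fika

Round 1: Isola vs Juniper — 8–3, Isola advances.
Round 2: Isola vs Ember — 7–4, Isola advances.
Round 3: Isola vs Fika — 5–6, Fika advances.
Round 4: Fika vs Basil — 10–1, Fika advances.
The agenda winner is Fika.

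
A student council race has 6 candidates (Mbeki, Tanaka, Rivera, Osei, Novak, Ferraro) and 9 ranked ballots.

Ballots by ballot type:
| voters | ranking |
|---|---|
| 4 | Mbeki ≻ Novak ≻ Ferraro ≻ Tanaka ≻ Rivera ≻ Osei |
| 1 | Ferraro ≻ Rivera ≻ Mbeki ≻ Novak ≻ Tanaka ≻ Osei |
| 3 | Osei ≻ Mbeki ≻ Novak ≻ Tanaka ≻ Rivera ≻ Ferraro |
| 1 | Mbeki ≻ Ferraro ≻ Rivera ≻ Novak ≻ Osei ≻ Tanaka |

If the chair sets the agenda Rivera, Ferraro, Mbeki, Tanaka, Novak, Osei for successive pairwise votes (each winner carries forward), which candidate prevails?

Round 1: Rivera vs Ferraro — 3–6, Ferraro advances.
Round 2: Ferraro vs Mbeki — 1–8, Mbeki advances.
Round 3: Mbeki vs Tanaka — 9–0, Mbeki advances.
Round 4: Mbeki vs Novak — 9–0, Mbeki advances.
Round 5: Mbeki vs Osei — 6–3, Mbeki advances.
The agenda winner is Mbeki.

Mbeki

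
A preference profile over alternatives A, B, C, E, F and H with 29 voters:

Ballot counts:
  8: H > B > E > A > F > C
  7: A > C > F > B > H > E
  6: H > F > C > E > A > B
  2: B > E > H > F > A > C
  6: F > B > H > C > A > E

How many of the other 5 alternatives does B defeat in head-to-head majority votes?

B against each rival (29 voters):
B vs A: B preferred on 8+2+6 = 16 ballots; B wins 16–13.
B vs C: 16 to 13, B.
B vs E: B preferred on 8+7+2+6 = 23 ballots; B wins 23–6.
B vs F: B preferred on 8+2 = 10 ballots; F wins 19–10.
B–H: B 15–14.
B beats A, C, E, H; loses to F — 4 pairwise wins.

4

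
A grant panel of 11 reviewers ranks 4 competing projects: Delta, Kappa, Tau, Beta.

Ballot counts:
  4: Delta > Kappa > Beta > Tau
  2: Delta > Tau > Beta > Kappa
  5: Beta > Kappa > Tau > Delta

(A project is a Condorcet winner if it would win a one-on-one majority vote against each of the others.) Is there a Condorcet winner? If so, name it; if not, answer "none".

Delta

Pairwise majorities:
Delta vs Kappa: 6 to 5, Delta.
Delta vs Tau: 4+2 = 6 for Delta, 5 for Tau — Delta by 6–5.
Delta vs Beta: Delta preferred on 4+2 = 6 ballots; Delta wins 6–5.
Kappa vs Tau: 9 to 2, Kappa.
Kappa vs Beta: Kappa preferred on 4 ballots; Beta wins 7–4.
Tau vs Beta: 2 to 9, Beta.
Only Delta has no losses; Delta is the Condorcet winner.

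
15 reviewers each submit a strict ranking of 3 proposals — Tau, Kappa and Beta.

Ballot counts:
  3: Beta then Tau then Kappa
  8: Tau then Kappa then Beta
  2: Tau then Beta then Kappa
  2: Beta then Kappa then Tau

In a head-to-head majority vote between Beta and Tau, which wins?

Tau

Ballots ranking Beta above Tau: 3 + 2 = 5.
Ballots ranking Tau above Beta: 15 − 5 = 10.
Tau wins the head-to-head 10–5.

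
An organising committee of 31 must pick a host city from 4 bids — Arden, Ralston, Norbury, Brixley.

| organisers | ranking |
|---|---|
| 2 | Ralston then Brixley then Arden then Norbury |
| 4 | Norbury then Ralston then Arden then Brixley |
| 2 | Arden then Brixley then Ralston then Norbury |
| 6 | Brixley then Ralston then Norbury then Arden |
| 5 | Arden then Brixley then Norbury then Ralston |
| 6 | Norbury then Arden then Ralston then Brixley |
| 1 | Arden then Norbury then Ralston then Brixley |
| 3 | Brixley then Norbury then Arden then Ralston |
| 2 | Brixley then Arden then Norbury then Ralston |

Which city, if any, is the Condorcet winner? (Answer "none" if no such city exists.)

none

Check each pair by majority over 31 ballots:
Arden vs Ralston: 2+5+6+1+3+2 = 19 for Arden, 12 for Ralston — Arden by 19–12.
Arden vs Norbury: Norbury, 19–12.
Arden vs Brixley: Arden is ranked higher on 4+2+5+6+1 = 18 ballots, Brixley on 13. Arden wins 18–13.
Ralston vs Norbury: 2+2+6 = 10 for Ralston, 21 for Norbury — Norbury by 21–10.
Ralston–Brixley: Brixley 18–13.
Norbury vs Brixley: Brixley, 20–11.
Each city drops at least one matchup (Arden loses to Norbury; Ralston loses to Arden; Norbury loses to Brixley; Brixley loses to Arden); the cycle Arden beats Brixley beats Norbury beats Arden rules out a Condorcet winner.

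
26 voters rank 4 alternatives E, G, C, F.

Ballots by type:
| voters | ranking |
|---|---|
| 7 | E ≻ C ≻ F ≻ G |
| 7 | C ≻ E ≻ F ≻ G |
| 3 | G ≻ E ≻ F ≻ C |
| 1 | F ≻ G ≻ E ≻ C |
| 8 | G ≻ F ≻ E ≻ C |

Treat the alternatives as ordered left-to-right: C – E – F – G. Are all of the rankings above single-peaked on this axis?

no

Axis positions: C=1, E=2, F=3, G=4.
Type 1 (peak E at position 2): ranking walks positions 2-1-3-4, expanding outward from the peak — single-peaked.
Type 2 (peak C at position 1): ranking walks positions 1-2-3-4, expanding outward from the peak — single-peaked.
Type 3: ranking walks positions 4-2-3-1; E is ranked above F even though F lies between E and the peak G on the axis — preferences dip and rise again. Not single-peaked.
Type 4 (peak F at position 3): ranking walks positions 3-4-2-1, expanding outward from the peak — single-peaked.
Type 5 (peak G at position 4): ranking walks positions 4-3-2-1, expanding outward from the peak — single-peaked.
Type 3 violates single-peakedness, so the profile is not single-peaked on this axis.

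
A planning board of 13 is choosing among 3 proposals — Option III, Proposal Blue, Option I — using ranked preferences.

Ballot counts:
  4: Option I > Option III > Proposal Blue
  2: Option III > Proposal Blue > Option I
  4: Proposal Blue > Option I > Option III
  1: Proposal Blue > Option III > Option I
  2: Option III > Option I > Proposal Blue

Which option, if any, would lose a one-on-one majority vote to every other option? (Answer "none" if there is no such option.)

Pairwise majorities:
Option III vs Proposal Blue: Option III wins 8–5.
Option III vs Option I: 2+1+2 = 5 for Option III, 8 for Option I — Option I by 8–5.
Proposal Blue vs Option I: Proposal Blue is ranked higher on 2+4+1 = 7 ballots, Option I on 6. Proposal Blue wins 7–6.
Every option wins at least one matchup (Option III beats Proposal Blue; Proposal Blue beats Option I; Option I beats Option III), so there is no Condorcet loser.

none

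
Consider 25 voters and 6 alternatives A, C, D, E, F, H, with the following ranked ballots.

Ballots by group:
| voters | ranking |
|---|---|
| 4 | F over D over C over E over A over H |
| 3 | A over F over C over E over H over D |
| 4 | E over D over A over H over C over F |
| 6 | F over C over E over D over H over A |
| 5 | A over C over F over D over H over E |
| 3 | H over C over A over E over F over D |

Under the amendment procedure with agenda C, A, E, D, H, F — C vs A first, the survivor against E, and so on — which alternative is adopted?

Round 1: C vs A — 13–12, C advances.
Round 2: C vs E — 21–4, C advances.
Round 3: C vs D — 17–8, C advances.
Round 4: C vs H — 18–7, C advances.
Round 5: C vs F — 12–13, F advances.
F survives the agenda.

F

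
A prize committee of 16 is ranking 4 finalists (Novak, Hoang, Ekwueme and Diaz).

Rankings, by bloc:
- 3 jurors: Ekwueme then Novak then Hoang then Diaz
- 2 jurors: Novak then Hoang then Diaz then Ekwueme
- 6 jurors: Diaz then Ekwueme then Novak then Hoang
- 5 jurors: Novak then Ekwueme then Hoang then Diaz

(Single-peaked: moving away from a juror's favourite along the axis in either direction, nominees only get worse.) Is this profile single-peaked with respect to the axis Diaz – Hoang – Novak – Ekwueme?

Axis positions: Diaz=1, Hoang=2, Novak=3, Ekwueme=4.
Bloc 1 (peak Ekwueme at position 4): ranking walks positions 4-3-2-1, expanding outward from the peak — single-peaked.
Bloc 2 (peak Novak at position 3): ranking walks positions 3-2-1-4, expanding outward from the peak — single-peaked.
Bloc 3: ranking walks positions 1-4-3-2; Ekwueme is ranked above Hoang even though Hoang lies between Ekwueme and the peak Diaz on the axis — preferences dip and rise again. Not single-peaked.
Bloc 4 (peak Novak at position 3): ranking walks positions 3-4-2-1, expanding outward from the peak — single-peaked.
Bloc 3 violates single-peakedness, so the profile is not single-peaked on this axis.

no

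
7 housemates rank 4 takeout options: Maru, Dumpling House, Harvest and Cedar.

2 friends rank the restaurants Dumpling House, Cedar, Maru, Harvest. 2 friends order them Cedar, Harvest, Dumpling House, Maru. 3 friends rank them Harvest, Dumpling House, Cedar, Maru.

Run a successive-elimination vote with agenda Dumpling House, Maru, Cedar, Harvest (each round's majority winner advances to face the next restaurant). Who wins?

Round 1: Dumpling House vs Maru — 7–0, Dumpling House advances.
Round 2: Dumpling House vs Cedar — 5–2, Dumpling House advances.
Round 3: Dumpling House vs Harvest — 2–5, Harvest advances.
Harvest survives the agenda.

Harvest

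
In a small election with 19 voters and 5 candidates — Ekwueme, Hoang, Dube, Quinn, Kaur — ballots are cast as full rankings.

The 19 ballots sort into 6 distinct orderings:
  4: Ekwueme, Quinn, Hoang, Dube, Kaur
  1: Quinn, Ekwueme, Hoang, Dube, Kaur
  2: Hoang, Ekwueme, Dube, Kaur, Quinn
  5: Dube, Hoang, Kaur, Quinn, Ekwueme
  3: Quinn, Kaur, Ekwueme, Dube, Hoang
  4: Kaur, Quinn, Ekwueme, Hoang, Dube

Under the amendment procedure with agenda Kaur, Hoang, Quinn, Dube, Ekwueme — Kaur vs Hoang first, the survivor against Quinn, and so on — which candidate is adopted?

Quinn

Round 1: Kaur vs Hoang — 7–12, Hoang advances.
Round 2: Hoang vs Quinn — 7–12, Quinn advances.
Round 3: Quinn vs Dube — 12–7, Quinn advances.
Round 4: Quinn vs Ekwueme — 13–6, Quinn advances.
Quinn survives the agenda.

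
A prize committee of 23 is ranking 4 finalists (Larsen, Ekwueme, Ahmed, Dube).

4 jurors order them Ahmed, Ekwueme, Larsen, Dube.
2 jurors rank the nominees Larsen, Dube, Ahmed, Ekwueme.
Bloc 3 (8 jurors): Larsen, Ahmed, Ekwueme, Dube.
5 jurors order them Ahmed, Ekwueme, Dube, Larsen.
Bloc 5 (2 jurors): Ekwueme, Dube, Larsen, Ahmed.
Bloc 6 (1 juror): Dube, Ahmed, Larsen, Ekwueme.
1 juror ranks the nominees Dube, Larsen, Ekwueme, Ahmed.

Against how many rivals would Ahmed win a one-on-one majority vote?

2

Ahmed against each rival (23 jurors):
Ahmed vs Larsen: Larsen, 13–10.
Ahmed vs Ekwueme: Ahmed preferred on 4+2+8+5+1 = 20 ballots; Ahmed wins 20–3.
Ahmed vs Dube: 17 to 6, Ahmed.
Ahmed beats Ekwueme, Dube; loses to Larsen — 2 pairwise wins.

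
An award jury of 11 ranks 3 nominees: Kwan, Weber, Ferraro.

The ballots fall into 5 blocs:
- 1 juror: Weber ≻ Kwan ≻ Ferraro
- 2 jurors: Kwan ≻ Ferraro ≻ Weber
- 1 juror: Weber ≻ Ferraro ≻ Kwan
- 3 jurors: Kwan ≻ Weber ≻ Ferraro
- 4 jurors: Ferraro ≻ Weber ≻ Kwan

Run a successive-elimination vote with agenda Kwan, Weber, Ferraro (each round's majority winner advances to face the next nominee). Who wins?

Round 1: Kwan vs Weber — 5–6, Weber advances.
Round 2: Weber vs Ferraro — 5–6, Ferraro advances.
Ferraro survives the agenda.

Ferraro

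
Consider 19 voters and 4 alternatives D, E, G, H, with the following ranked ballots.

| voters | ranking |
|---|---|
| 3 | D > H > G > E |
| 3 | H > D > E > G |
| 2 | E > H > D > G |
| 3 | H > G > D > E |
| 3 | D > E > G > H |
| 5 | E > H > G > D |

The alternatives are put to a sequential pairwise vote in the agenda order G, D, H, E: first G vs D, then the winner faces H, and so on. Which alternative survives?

Round 1: G vs D — 8–11, D advances.
Round 2: D vs H — 6–13, H advances.
Round 3: H vs E — 9–10, E advances.
The agenda winner is E.

E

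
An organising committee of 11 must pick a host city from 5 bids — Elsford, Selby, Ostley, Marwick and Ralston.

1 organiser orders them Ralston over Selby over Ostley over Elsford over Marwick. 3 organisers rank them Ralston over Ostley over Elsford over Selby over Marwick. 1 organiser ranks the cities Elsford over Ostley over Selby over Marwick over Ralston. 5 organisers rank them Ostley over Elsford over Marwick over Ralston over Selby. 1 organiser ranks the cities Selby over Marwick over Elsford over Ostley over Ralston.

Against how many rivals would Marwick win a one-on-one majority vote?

Marwick against each rival (11 organisers):
Marwick vs Elsford: 1 to 10, Elsford.
Marwick vs Selby: Selby wins 6–5.
Marwick vs Ostley: Marwick preferred on 1 ballot; Ostley wins 10–1.
Marwick vs Ralston: 1+5+1 = 7 for Marwick, 4 for Ralston — Marwick by 7–4.
Marwick beats Ralston; loses to Elsford, Selby, Ostley — 1 pairwise win.

1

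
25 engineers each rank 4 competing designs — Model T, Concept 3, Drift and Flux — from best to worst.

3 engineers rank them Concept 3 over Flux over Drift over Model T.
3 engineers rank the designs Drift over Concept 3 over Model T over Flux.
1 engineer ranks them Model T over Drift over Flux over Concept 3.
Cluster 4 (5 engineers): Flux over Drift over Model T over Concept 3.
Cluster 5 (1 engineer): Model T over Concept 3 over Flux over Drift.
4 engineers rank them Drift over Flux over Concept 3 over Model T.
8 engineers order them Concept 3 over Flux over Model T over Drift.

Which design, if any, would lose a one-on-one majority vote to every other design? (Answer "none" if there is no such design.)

Model T

Pairwise majorities:
Model T vs Concept 3: 1+5+1 = 7 for Model T, 18 for Concept 3 — Concept 3 by 18–7.
Model T vs Drift: 1+1+8 = 10 for Model T, 15 for Drift — Drift by 15–10.
Model T vs Flux: Model T is ranked higher on 3+1+1 = 5 ballots, Flux on 20. Flux wins 20–5.
Concept 3–Drift: Drift 13–12.
Concept 3 vs Flux: Concept 3, 15–10.
Drift vs Flux: 8 to 17, Flux.
Only Model T has no wins; Model T is the Condorcet loser.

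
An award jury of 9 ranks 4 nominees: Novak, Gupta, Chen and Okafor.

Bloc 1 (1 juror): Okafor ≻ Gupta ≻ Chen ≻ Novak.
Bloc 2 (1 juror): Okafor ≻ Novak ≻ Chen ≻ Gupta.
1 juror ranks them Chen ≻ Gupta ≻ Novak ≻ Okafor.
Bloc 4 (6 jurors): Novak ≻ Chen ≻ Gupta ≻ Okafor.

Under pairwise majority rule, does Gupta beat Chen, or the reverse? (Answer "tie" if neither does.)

Chen

Ballots ranking Gupta above Chen: 1.
Ballots ranking Chen above Gupta: 9 − 1 = 8.
Chen wins the head-to-head 8–1.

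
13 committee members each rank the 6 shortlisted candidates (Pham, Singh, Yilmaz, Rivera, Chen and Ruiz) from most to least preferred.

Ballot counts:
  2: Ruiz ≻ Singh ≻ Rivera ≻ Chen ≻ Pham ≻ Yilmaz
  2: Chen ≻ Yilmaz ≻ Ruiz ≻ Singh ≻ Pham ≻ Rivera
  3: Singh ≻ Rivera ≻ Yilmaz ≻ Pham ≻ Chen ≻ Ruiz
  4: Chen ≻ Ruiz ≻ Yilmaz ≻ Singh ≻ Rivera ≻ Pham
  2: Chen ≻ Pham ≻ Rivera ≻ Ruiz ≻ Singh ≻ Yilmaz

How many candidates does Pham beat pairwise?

Pham against each rival (13 committee members):
Pham vs Singh: 2 for Pham, 11 for Singh — Singh by 11–2.
Pham vs Yilmaz: 2+2 = 4 for Pham, 9 for Yilmaz — Yilmaz by 9–4.
Pham vs Rivera: 4 to 9, Rivera.
Pham vs Chen: Pham is ranked higher on 3 ballots, Chen on 10. Chen wins 10–3.
Pham vs Ruiz: Ruiz, 8–5.
Pham beats no one; loses to Singh, Yilmaz, Rivera, Chen, Ruiz — 0 pairwise wins.

0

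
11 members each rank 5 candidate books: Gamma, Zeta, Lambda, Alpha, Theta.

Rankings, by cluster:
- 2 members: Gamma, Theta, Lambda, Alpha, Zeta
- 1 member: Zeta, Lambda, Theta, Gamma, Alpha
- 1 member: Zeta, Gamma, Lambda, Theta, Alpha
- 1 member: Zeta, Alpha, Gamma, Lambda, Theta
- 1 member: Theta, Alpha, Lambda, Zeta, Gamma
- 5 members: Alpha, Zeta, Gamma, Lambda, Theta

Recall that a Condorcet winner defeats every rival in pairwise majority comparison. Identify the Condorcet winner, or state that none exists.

Pairwise majorities:
Gamma vs Zeta: Zeta wins 9–2.
Gamma–Lambda: Gamma 9–2.
Gamma vs Alpha: Gamma is ranked higher on 2+1+1 = 4 ballots, Alpha on 7. Alpha wins 7–4.
Gamma vs Theta: 2+1+1+5 = 9 for Gamma, 2 for Theta — Gamma by 9–2.
Zeta vs Lambda: 8 to 3, Zeta.
Zeta vs Alpha: Alpha, 8–3.
Zeta–Theta: Zeta 8–3.
Lambda vs Alpha: Lambda is ranked higher on 2+1+1 = 4 ballots, Alpha on 7. Alpha wins 7–4.
Lambda vs Theta: Lambda wins 8–3.
Alpha vs Theta: Alpha preferred on 1+5 = 6 ballots; Alpha wins 6–5.
Alpha defeats every rival head-to-head and is the Condorcet winner.

Alpha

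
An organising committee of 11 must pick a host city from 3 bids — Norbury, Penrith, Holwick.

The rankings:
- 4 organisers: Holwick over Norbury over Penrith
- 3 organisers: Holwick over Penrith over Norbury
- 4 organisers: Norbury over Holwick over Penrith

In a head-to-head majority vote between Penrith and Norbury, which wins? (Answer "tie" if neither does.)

Norbury

Ballots ranking Penrith above Norbury: 3.
Ballots ranking Norbury above Penrith: 11 − 3 = 8.
Norbury wins the head-to-head 8–3.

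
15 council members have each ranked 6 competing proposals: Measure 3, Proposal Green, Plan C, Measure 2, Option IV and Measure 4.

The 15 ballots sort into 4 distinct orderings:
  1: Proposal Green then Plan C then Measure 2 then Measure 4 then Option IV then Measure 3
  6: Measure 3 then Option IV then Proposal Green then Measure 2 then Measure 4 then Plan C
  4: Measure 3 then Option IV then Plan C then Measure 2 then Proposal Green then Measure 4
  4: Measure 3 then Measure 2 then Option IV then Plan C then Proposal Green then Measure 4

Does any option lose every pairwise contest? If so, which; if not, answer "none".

Pairwise majorities:
Measure 3 vs Proposal Green: Measure 3 is ranked higher on 6+4+4 = 14 ballots, Proposal Green on 1. Measure 3 wins 14–1.
Measure 3 vs Plan C: Measure 3 is ranked higher on 6+4+4 = 14 ballots, Plan C on 1. Measure 3 wins 14–1.
Measure 3 vs Measure 2: Measure 3 wins 14–1.
Measure 3 vs Option IV: Measure 3, 14–1.
Measure 3 vs Measure 4: Measure 3 wins 14–1.
Proposal Green vs Plan C: 7 to 8, Plan C.
Proposal Green vs Measure 2: 7 to 8, Measure 2.
Proposal Green vs Option IV: 1 to 14, Option IV.
Proposal Green–Measure 4: Proposal Green 15–0.
Plan C vs Measure 2: Measure 2, 10–5.
Plan C vs Option IV: Plan C is ranked higher on 1 ballot, Option IV on 14. Option IV wins 14–1.
Plan C vs Measure 4: 1+4+4 = 9 for Plan C, 6 for Measure 4 — Plan C by 9–6.
Measure 2 vs Option IV: Option IV, 10–5.
Measure 2–Measure 4: Measure 2 15–0.
Option IV vs Measure 4: Option IV wins 14–1.
Measure 4 is beaten in every head-to-head and is the Condorcet loser.

Measure 4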